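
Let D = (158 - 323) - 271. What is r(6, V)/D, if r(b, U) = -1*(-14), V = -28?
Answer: -7/218 ≈ -0.032110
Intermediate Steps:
D = -436 (D = -165 - 271 = -436)
r(b, U) = 14
r(6, V)/D = 14/(-436) = 14*(-1/436) = -7/218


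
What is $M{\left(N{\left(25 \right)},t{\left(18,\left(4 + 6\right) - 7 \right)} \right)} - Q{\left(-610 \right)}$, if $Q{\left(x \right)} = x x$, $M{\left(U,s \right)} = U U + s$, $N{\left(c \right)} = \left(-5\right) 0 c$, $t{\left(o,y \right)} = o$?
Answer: $-372082$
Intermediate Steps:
$N{\left(c \right)} = 0$ ($N{\left(c \right)} = 0 c = 0$)
$M{\left(U,s \right)} = s + U^{2}$ ($M{\left(U,s \right)} = U^{2} + s = s + U^{2}$)
$Q{\left(x \right)} = x^{2}$
$M{\left(N{\left(25 \right)},t{\left(18,\left(4 + 6\right) - 7 \right)} \right)} - Q{\left(-610 \right)} = \left(18 + 0^{2}\right) - \left(-610\right)^{2} = \left(18 + 0\right) - 372100 = 18 - 372100 = -372082$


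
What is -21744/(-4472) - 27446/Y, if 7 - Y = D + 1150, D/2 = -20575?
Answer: 93396712/22363913 ≈ 4.1762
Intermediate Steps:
D = -41150 (D = 2*(-20575) = -41150)
Y = 40007 (Y = 7 - (-41150 + 1150) = 7 - 1*(-40000) = 7 + 40000 = 40007)
-21744/(-4472) - 27446/Y = -21744/(-4472) - 27446/40007 = -21744*(-1/4472) - 27446*1/40007 = 2718/559 - 27446/40007 = 93396712/22363913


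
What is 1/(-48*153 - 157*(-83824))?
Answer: 1/628763824 ≈ 1.5904e-9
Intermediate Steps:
1/(-48*153 - 157*(-83824)) = -1/83824/(-7344 - 157) = -1/83824/(-7501) = -1/7501*(-1/83824) = 1/628763824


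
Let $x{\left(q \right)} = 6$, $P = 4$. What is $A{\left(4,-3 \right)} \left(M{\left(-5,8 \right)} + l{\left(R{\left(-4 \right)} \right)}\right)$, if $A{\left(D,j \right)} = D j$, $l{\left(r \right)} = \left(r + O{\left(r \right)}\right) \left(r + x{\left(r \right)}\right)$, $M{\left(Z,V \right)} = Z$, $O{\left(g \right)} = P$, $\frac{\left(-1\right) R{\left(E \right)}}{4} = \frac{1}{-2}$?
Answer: $-516$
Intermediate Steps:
$R{\left(E \right)} = 2$ ($R{\left(E \right)} = - \frac{4}{-2} = \left(-4\right) \left(- \frac{1}{2}\right) = 2$)
$O{\left(g \right)} = 4$
$l{\left(r \right)} = \left(4 + r\right) \left(6 + r\right)$ ($l{\left(r \right)} = \left(r + 4\right) \left(r + 6\right) = \left(4 + r\right) \left(6 + r\right)$)
$A{\left(4,-3 \right)} \left(M{\left(-5,8 \right)} + l{\left(R{\left(-4 \right)} \right)}\right) = 4 \left(-3\right) \left(-5 + \left(24 + 2^{2} + 10 \cdot 2\right)\right) = - 12 \left(-5 + \left(24 + 4 + 20\right)\right) = - 12 \left(-5 + 48\right) = \left(-12\right) 43 = -516$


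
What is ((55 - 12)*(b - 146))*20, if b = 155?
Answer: 7740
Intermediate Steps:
((55 - 12)*(b - 146))*20 = ((55 - 12)*(155 - 146))*20 = (43*9)*20 = 387*20 = 7740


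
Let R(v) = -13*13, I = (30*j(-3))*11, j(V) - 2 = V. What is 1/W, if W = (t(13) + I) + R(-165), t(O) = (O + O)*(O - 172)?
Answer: -1/4633 ≈ -0.00021584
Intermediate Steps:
t(O) = 2*O*(-172 + O) (t(O) = (2*O)*(-172 + O) = 2*O*(-172 + O))
j(V) = 2 + V
I = -330 (I = (30*(2 - 3))*11 = (30*(-1))*11 = -30*11 = -330)
R(v) = -169
W = -4633 (W = (2*13*(-172 + 13) - 330) - 169 = (2*13*(-159) - 330) - 169 = (-4134 - 330) - 169 = -4464 - 169 = -4633)
1/W = 1/(-4633) = -1/4633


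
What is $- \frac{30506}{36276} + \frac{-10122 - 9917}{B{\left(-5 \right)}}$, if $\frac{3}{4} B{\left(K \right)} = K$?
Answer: $\frac{545048543}{181380} \approx 3005.0$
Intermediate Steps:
$B{\left(K \right)} = \frac{4 K}{3}$
$- \frac{30506}{36276} + \frac{-10122 - 9917}{B{\left(-5 \right)}} = - \frac{30506}{36276} + \frac{-10122 - 9917}{\frac{4}{3} \left(-5\right)} = \left(-30506\right) \frac{1}{36276} - \frac{20039}{- \frac{20}{3}} = - \frac{15253}{18138} - - \frac{60117}{20} = - \frac{15253}{18138} + \frac{60117}{20} = \frac{545048543}{181380}$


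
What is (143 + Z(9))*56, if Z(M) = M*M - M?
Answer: 12040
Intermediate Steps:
Z(M) = M² - M
(143 + Z(9))*56 = (143 + 9*(-1 + 9))*56 = (143 + 9*8)*56 = (143 + 72)*56 = 215*56 = 12040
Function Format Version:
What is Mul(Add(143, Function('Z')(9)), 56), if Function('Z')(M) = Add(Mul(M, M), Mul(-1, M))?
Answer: 12040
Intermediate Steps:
Function('Z')(M) = Add(Pow(M, 2), Mul(-1, M))
Mul(Add(143, Function('Z')(9)), 56) = Mul(Add(143, Mul(9, Add(-1, 9))), 56) = Mul(Add(143, Mul(9, 8)), 56) = Mul(Add(143, 72), 56) = Mul(215, 56) = 12040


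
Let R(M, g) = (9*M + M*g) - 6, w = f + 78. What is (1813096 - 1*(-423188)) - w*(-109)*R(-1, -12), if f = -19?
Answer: 2216991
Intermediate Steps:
w = 59 (w = -19 + 78 = 59)
R(M, g) = -6 + 9*M + M*g
(1813096 - 1*(-423188)) - w*(-109)*R(-1, -12) = (1813096 - 1*(-423188)) - 59*(-109)*(-6 + 9*(-1) - 1*(-12)) = (1813096 + 423188) - (-6431)*(-6 - 9 + 12) = 2236284 - (-6431)*(-3) = 2236284 - 1*19293 = 2236284 - 19293 = 2216991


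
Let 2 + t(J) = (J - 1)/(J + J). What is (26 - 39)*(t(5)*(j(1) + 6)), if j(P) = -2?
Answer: 416/5 ≈ 83.200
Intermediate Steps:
t(J) = -2 + (-1 + J)/(2*J) (t(J) = -2 + (J - 1)/(J + J) = -2 + (-1 + J)/((2*J)) = -2 + (-1 + J)*(1/(2*J)) = -2 + (-1 + J)/(2*J))
(26 - 39)*(t(5)*(j(1) + 6)) = (26 - 39)*(((½)*(-1 - 3*5)/5)*(-2 + 6)) = -13*(½)*(⅕)*(-1 - 15)*4 = -13*(½)*(⅕)*(-16)*4 = -(-104)*4/5 = -13*(-32/5) = 416/5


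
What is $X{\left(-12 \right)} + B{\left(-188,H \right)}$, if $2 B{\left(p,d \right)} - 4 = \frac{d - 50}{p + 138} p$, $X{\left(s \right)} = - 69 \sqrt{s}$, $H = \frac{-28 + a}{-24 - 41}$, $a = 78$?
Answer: $- \frac{6074}{65} - 138 i \sqrt{3} \approx -93.446 - 239.02 i$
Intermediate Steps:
$H = - \frac{10}{13}$ ($H = \frac{-28 + 78}{-24 - 41} = \frac{50}{-65} = 50 \left(- \frac{1}{65}\right) = - \frac{10}{13} \approx -0.76923$)
$B{\left(p,d \right)} = 2 + \frac{p \left(-50 + d\right)}{2 \left(138 + p\right)}$ ($B{\left(p,d \right)} = 2 + \frac{\frac{d - 50}{p + 138} p}{2} = 2 + \frac{\frac{-50 + d}{138 + p} p}{2} = 2 + \frac{p \frac{1}{138 + p} \left(-50 + d\right)}{2} = 2 + \frac{p \left(-50 + d\right)}{2 \left(138 + p\right)}$)
$X{\left(-12 \right)} + B{\left(-188,H \right)} = - 69 \sqrt{-12} + \frac{552 - -8648 - - \frac{1880}{13}}{2 \left(138 - 188\right)} = - 69 \cdot 2 i \sqrt{3} + \frac{552 + 8648 + \frac{1880}{13}}{2 \left(-50\right)} = - 138 i \sqrt{3} + \frac{1}{2} \left(- \frac{1}{50}\right) \frac{121480}{13} = - 138 i \sqrt{3} - \frac{6074}{65} = - \frac{6074}{65} - 138 i \sqrt{3}$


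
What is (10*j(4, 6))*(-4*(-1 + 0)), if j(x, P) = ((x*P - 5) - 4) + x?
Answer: 760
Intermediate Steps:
j(x, P) = -9 + x + P*x (j(x, P) = ((P*x - 5) - 4) + x = ((-5 + P*x) - 4) + x = (-9 + P*x) + x = -9 + x + P*x)
(10*j(4, 6))*(-4*(-1 + 0)) = (10*(-9 + 4 + 6*4))*(-4*(-1 + 0)) = (10*(-9 + 4 + 24))*(-4*(-1)) = (10*19)*4 = 190*4 = 760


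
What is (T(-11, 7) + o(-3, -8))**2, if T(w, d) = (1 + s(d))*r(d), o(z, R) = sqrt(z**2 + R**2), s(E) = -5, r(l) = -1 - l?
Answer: (32 + sqrt(73))**2 ≈ 1643.8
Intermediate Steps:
o(z, R) = sqrt(R**2 + z**2)
T(w, d) = 4 + 4*d (T(w, d) = (1 - 5)*(-1 - d) = -4*(-1 - d) = 4 + 4*d)
(T(-11, 7) + o(-3, -8))**2 = ((4 + 4*7) + sqrt((-8)**2 + (-3)**2))**2 = ((4 + 28) + sqrt(64 + 9))**2 = (32 + sqrt(73))**2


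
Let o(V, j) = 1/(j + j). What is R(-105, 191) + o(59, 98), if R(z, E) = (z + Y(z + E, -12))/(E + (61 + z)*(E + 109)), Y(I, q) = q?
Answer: 35941/2549764 ≈ 0.014096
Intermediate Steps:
o(V, j) = 1/(2*j)
R(z, E) = (-12 + z)/(E + (61 + z)*(109 + E)) (R(z, E) = (z - 12)/(E + (61 + z)*(E + 109)) = (-12 + z)/(E + (61 + z)*(109 + E)))
R(-105, 191) + o(59, 98) = (-12 - 105)/(6649 + 62*191 + 109*(-105) + 191*(-105)) + (½)/98 = -117/(6649 + 11842 - 11445 - 20055) + (½)*(1/98) = -117/(-13009) + 1/196 = -1/13009*(-117) + 1/196 = 117/13009 + 1/196 = 35941/2549764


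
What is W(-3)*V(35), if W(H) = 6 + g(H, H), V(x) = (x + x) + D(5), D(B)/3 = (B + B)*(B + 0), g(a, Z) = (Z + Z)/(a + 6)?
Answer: 880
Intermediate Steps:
g(a, Z) = 2*Z/(6 + a) (g(a, Z) = (2*Z)/(6 + a) = 2*Z/(6 + a))
D(B) = 6*B² (D(B) = 3*((B + B)*(B + 0)) = 3*((2*B)*B) = 3*(2*B²) = 6*B²)
V(x) = 150 + 2*x (V(x) = (x + x) + 6*5² = 2*x + 6*25 = 2*x + 150 = 150 + 2*x)
W(H) = 6 + 2*H/(6 + H)
W(-3)*V(35) = (4*(9 + 2*(-3))/(6 - 3))*(150 + 2*35) = (4*(9 - 6)/3)*(150 + 70) = (4*(⅓)*3)*220 = 4*220 = 880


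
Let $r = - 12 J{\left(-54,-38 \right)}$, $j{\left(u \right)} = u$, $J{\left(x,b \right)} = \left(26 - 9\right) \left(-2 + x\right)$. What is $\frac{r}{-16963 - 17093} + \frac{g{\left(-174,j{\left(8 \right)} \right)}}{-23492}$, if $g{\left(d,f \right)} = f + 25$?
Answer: $- \frac{11229019}{33335148} \approx -0.33685$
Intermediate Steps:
$J{\left(x,b \right)} = -34 + 17 x$ ($J{\left(x,b \right)} = 17 \left(-2 + x\right) = -34 + 17 x$)
$g{\left(d,f \right)} = 25 + f$
$r = 11424$ ($r = - 12 \left(-34 + 17 \left(-54\right)\right) = - 12 \left(-34 - 918\right) = \left(-12\right) \left(-952\right) = 11424$)
$\frac{r}{-16963 - 17093} + \frac{g{\left(-174,j{\left(8 \right)} \right)}}{-23492} = \frac{11424}{-16963 - 17093} + \frac{25 + 8}{-23492} = \frac{11424}{-34056} + 33 \left(- \frac{1}{23492}\right) = 11424 \left(- \frac{1}{34056}\right) - \frac{33}{23492} = - \frac{476}{1419} - \frac{33}{23492} = - \frac{11229019}{33335148}$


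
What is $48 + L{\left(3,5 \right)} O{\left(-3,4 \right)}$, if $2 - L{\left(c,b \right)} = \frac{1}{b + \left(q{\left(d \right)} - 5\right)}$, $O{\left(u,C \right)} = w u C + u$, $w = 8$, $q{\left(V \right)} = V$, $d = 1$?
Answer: $-51$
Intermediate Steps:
$O{\left(u,C \right)} = u + 8 C u$ ($O{\left(u,C \right)} = 8 u C + u = 8 C u + u = u + 8 C u$)
$L{\left(c,b \right)} = 2 - \frac{1}{-4 + b}$ ($L{\left(c,b \right)} = 2 - \frac{1}{b + \left(1 - 5\right)} = 2 - \frac{1}{b - 4} = 2 - \frac{1}{-4 + b}$)
$48 + L{\left(3,5 \right)} O{\left(-3,4 \right)} = 48 + \frac{-9 + 2 \cdot 5}{-4 + 5} \left(- 3 \left(1 + 8 \cdot 4\right)\right) = 48 + \frac{-9 + 10}{1} \left(- 3 \left(1 + 32\right)\right) = 48 + 1 \cdot 1 \left(\left(-3\right) 33\right) = 48 + 1 \left(-99\right) = 48 - 99 = -51$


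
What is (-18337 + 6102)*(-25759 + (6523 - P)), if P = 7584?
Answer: 328142700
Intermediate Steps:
(-18337 + 6102)*(-25759 + (6523 - P)) = (-18337 + 6102)*(-25759 + (6523 - 1*7584)) = -12235*(-25759 + (6523 - 7584)) = -12235*(-25759 - 1061) = -12235*(-26820) = 328142700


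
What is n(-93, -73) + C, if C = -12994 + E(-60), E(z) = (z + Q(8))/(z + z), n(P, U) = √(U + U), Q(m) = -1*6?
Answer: -259869/20 + I*√146 ≈ -12993.0 + 12.083*I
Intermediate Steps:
Q(m) = -6
n(P, U) = √2*√U (n(P, U) = √(2*U) = √2*√U)
E(z) = (-6 + z)/(2*z) (E(z) = (z - 6)/(z + z) = (-6 + z)/((2*z)) = (-6 + z)*(1/(2*z)) = (-6 + z)/(2*z))
C = -259869/20 (C = -12994 + (½)*(-6 - 60)/(-60) = -12994 + (½)*(-1/60)*(-66) = -12994 + 11/20 = -259869/20 ≈ -12993.)
n(-93, -73) + C = √2*√(-73) - 259869/20 = √2*(I*√73) - 259869/20 = I*√146 - 259869/20 = -259869/20 + I*√146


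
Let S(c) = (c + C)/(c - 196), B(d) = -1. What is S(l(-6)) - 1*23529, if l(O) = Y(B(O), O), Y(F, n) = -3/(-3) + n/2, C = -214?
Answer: -258807/11 ≈ -23528.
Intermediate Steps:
Y(F, n) = 1 + n/2 (Y(F, n) = -3*(-⅓) + n*(½) = 1 + n/2)
l(O) = 1 + O/2
S(c) = (-214 + c)/(-196 + c) (S(c) = (c - 214)/(c - 196) = (-214 + c)/(-196 + c))
S(l(-6)) - 1*23529 = (-214 + (1 + (½)*(-6)))/(-196 + (1 + (½)*(-6))) - 1*23529 = (-214 + (1 - 3))/(-196 + (1 - 3)) - 23529 = (-214 - 2)/(-196 - 2) - 23529 = -216/(-198) - 23529 = -1/198*(-216) - 23529 = 12/11 - 23529 = -258807/11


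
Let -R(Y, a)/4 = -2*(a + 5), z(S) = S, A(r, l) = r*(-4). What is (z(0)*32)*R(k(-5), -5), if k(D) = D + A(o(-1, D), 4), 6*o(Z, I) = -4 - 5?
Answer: 0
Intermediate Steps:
o(Z, I) = -3/2 (o(Z, I) = (-4 - 5)/6 = (⅙)*(-9) = -3/2)
A(r, l) = -4*r
k(D) = 6 + D (k(D) = D - 4*(-3/2) = D + 6 = 6 + D)
R(Y, a) = 40 + 8*a (R(Y, a) = -(-8)*(a + 5) = -(-8)*(5 + a) = -4*(-10 - 2*a) = 40 + 8*a)
(z(0)*32)*R(k(-5), -5) = (0*32)*(40 + 8*(-5)) = 0*(40 - 40) = 0*0 = 0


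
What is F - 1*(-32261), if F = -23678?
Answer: 8583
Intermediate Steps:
F - 1*(-32261) = -23678 - 1*(-32261) = -23678 + 32261 = 8583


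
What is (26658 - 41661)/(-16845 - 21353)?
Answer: 15003/38198 ≈ 0.39277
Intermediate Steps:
(26658 - 41661)/(-16845 - 21353) = -15003/(-38198) = -15003*(-1/38198) = 15003/38198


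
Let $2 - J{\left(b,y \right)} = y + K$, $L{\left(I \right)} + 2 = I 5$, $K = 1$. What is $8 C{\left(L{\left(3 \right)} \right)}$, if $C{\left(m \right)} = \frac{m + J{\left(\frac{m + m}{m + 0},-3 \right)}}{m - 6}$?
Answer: $\frac{136}{7} \approx 19.429$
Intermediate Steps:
$L{\left(I \right)} = -2 + 5 I$ ($L{\left(I \right)} = -2 + I 5 = -2 + 5 I$)
$J{\left(b,y \right)} = 1 - y$ ($J{\left(b,y \right)} = 2 - \left(y + 1\right) = 2 - \left(1 + y\right) = 1 - y$)
$C{\left(m \right)} = \frac{4 + m}{-6 + m}$ ($C{\left(m \right)} = \frac{m + \left(1 - -3\right)}{m - 6} = \frac{m + \left(1 + 3\right)}{-6 + m} = \frac{m + 4}{-6 + m} = \frac{4 + m}{-6 + m}$)
$8 C{\left(L{\left(3 \right)} \right)} = 8 \frac{4 + \left(-2 + 5 \cdot 3\right)}{-6 + \left(-2 + 5 \cdot 3\right)} = 8 \frac{4 + \left(-2 + 15\right)}{-6 + \left(-2 + 15\right)} = 8 \frac{4 + 13}{-6 + 13} = 8 \cdot \frac{1}{7} \cdot 17 = 8 \cdot \frac{17}{7} = \frac{136}{7}$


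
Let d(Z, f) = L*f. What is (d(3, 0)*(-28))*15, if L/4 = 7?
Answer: 0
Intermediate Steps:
L = 28 (L = 4*7 = 28)
d(Z, f) = 28*f
(d(3, 0)*(-28))*15 = ((28*0)*(-28))*15 = (0*(-28))*15 = 0*15 = 0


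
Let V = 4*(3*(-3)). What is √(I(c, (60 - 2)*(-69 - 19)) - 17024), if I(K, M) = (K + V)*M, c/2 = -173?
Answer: 4*√120794 ≈ 1390.2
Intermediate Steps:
c = -346 (c = 2*(-173) = -346)
V = -36 (V = 4*(-9) = -36)
I(K, M) = M*(-36 + K) (I(K, M) = (K - 36)*M = (-36 + K)*M = M*(-36 + K))
√(I(c, (60 - 2)*(-69 - 19)) - 17024) = √(((60 - 2)*(-69 - 19))*(-36 - 346) - 17024) = √((58*(-88))*(-382) - 17024) = √(-5104*(-382) - 17024) = √(1949728 - 17024) = √1932704 = 4*√120794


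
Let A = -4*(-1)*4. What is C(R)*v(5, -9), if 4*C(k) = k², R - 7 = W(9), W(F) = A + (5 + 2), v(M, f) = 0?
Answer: 0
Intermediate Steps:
A = 16 (A = 4*4 = 16)
W(F) = 23 (W(F) = 16 + (5 + 2) = 16 + 7 = 23)
R = 30 (R = 7 + 23 = 30)
C(k) = k²/4
C(R)*v(5, -9) = ((¼)*30²)*0 = ((¼)*900)*0 = 225*0 = 0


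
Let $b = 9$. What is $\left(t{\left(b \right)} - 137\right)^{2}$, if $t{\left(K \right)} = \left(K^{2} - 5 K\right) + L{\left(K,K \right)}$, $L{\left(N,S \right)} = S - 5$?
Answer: $9409$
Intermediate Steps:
$L{\left(N,S \right)} = -5 + S$
$t{\left(K \right)} = -5 + K^{2} - 4 K$ ($t{\left(K \right)} = \left(K^{2} - 5 K\right) + \left(-5 + K\right) = -5 + K^{2} - 4 K$)
$\left(t{\left(b \right)} - 137\right)^{2} = \left(\left(-5 + 9^{2} - 36\right) - 137\right)^{2} = \left(\left(-5 + 81 - 36\right) - 137\right)^{2} = \left(40 - 137\right)^{2} = \left(-97\right)^{2} = 9409$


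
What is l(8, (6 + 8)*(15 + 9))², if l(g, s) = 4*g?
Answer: 1024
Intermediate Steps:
l(8, (6 + 8)*(15 + 9))² = (4*8)² = 32² = 1024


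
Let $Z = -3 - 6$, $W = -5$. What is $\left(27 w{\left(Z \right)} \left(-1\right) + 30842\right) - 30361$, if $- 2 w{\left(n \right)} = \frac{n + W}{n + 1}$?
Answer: $\frac{4037}{8} \approx 504.63$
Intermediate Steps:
$Z = -9$ ($Z = -3 - 6 = -9$)
$w{\left(n \right)} = - \frac{-5 + n}{2 \left(1 + n\right)}$ ($w{\left(n \right)} = - \frac{\left(n - 5\right) \frac{1}{n + 1}}{2} = - \frac{\left(-5 + n\right) \frac{1}{1 + n}}{2} = - \frac{\frac{1}{1 + n} \left(-5 + n\right)}{2} = - \frac{-5 + n}{2 \left(1 + n\right)}$)
$\left(27 w{\left(Z \right)} \left(-1\right) + 30842\right) - 30361 = \left(27 \frac{5 - -9}{2 \left(1 - 9\right)} \left(-1\right) + 30842\right) - 30361 = \left(27 \frac{5 + 9}{2 \left(-8\right)} \left(-1\right) + 30842\right) - 30361 = \left(27 \cdot \frac{1}{2} \left(- \frac{1}{8}\right) 14 \left(-1\right) + 30842\right) - 30361 = \left(27 \left(- \frac{7}{8}\right) \left(-1\right) + 30842\right) - 30361 = \left(\left(- \frac{189}{8}\right) \left(-1\right) + 30842\right) - 30361 = \left(\frac{189}{8} + 30842\right) - 30361 = \frac{246925}{8} - 30361 = \frac{4037}{8}$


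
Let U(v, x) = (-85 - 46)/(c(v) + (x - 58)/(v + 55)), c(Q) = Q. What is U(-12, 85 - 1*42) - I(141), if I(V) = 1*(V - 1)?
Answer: -68707/531 ≈ -129.39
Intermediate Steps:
I(V) = -1 + V (I(V) = 1*(-1 + V) = -1 + V)
U(v, x) = -131/(v + (-58 + x)/(55 + v)) (U(v, x) = (-85 - 46)/(v + (x - 58)/(v + 55)) = -131/(v + (-58 + x)/(55 + v)))
U(-12, 85 - 1*42) - I(141) = 131*(-55 - 1*(-12))/(-58 + (85 - 1*42) + (-12)² + 55*(-12)) - (-1 + 141) = 131*(-55 + 12)/(-58 + (85 - 42) + 144 - 660) - 1*140 = 131*(-43)/(-58 + 43 + 144 - 660) - 140 = 131*(-43)/(-531) - 140 = 131*(-1/531)*(-43) - 140 = 5633/531 - 140 = -68707/531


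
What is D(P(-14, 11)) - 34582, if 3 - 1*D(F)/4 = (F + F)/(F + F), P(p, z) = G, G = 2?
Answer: -34574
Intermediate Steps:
P(p, z) = 2
D(F) = 8 (D(F) = 12 - 4*(F + F)/(F + F) = 12 - 4*2*F/(2*F) = 12 - 4*2*F*1/(2*F) = 12 - 4*1 = 12 - 4 = 8)
D(P(-14, 11)) - 34582 = 8 - 34582 = -34574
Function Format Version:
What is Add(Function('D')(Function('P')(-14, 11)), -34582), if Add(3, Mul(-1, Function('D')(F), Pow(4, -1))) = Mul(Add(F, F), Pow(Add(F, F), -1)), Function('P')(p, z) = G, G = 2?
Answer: -34574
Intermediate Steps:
Function('P')(p, z) = 2
Function('D')(F) = 8 (Function('D')(F) = Add(12, Mul(-4, Mul(Add(F, F), Pow(Add(F, F), -1)))) = Add(12, Mul(-4, Mul(Mul(2, F), Pow(Mul(2, F), -1)))) = Add(12, Mul(-4, Mul(Mul(2, F), Mul(Rational(1, 2), Pow(F, -1))))) = Add(12, Mul(-4, 1)) = Add(12, -4) = 8)
Add(Function('D')(Function('P')(-14, 11)), -34582) = Add(8, -34582) = -34574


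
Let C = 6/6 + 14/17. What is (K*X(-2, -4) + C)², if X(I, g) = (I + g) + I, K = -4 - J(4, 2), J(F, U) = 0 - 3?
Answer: 27889/289 ≈ 96.502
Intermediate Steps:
J(F, U) = -3
C = 31/17 (C = 6*(⅙) + 14*(1/17) = 1 + 14/17 = 31/17 ≈ 1.8235)
K = -1 (K = -4 - 1*(-3) = -4 + 3 = -1)
X(I, g) = g + 2*I
(K*X(-2, -4) + C)² = (-(-4 + 2*(-2)) + 31/17)² = (-(-4 - 4) + 31/17)² = (-1*(-8) + 31/17)² = (8 + 31/17)² = (167/17)² = 27889/289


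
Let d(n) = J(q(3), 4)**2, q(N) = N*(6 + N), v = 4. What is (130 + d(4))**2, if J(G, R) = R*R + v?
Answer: 280900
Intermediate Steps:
J(G, R) = 4 + R**2 (J(G, R) = R*R + 4 = R**2 + 4 = 4 + R**2)
d(n) = 400 (d(n) = (4 + 4**2)**2 = (4 + 16)**2 = 20**2 = 400)
(130 + d(4))**2 = (130 + 400)**2 = 530**2 = 280900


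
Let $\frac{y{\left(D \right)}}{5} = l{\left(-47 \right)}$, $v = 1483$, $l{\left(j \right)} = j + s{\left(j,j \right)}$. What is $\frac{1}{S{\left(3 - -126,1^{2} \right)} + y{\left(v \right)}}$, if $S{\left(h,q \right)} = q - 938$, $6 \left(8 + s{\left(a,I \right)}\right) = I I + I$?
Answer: $\frac{3}{1769} \approx 0.0016959$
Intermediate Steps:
$s{\left(a,I \right)} = -8 + \frac{I}{6} + \frac{I^{2}}{6}$ ($s{\left(a,I \right)} = -8 + \frac{I I + I}{6} = -8 + \frac{I^{2} + I}{6} = -8 + \frac{I + I^{2}}{6} = -8 + \left(\frac{I}{6} + \frac{I^{2}}{6}\right) = -8 + \frac{I}{6} + \frac{I^{2}}{6}$)
$l{\left(j \right)} = -8 + \frac{j^{2}}{6} + \frac{7 j}{6}$ ($l{\left(j \right)} = j + \left(-8 + \frac{j}{6} + \frac{j^{2}}{6}\right) = -8 + \frac{j^{2}}{6} + \frac{7 j}{6}$)
$y{\left(D \right)} = \frac{4580}{3}$ ($y{\left(D \right)} = 5 \left(-8 + \frac{\left(-47\right)^{2}}{6} + \frac{7}{6} \left(-47\right)\right) = 5 \left(-8 + \frac{1}{6} \cdot 2209 - \frac{329}{6}\right) = 5 \left(-8 + \frac{2209}{6} - \frac{329}{6}\right) = 5 \cdot \frac{916}{3} = \frac{4580}{3}$)
$S{\left(h,q \right)} = -938 + q$
$\frac{1}{S{\left(3 - -126,1^{2} \right)} + y{\left(v \right)}} = \frac{1}{\left(-938 + 1^{2}\right) + \frac{4580}{3}} = \frac{1}{\left(-938 + 1\right) + \frac{4580}{3}} = \frac{1}{-937 + \frac{4580}{3}} = \frac{1}{\frac{1769}{3}} = \frac{3}{1769}$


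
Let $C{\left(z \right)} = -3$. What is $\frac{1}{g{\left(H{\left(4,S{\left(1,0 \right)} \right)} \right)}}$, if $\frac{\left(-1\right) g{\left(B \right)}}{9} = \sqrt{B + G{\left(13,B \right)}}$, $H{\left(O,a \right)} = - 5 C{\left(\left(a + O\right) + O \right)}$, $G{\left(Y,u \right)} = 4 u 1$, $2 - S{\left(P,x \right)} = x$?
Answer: $- \frac{\sqrt{3}}{135} \approx -0.01283$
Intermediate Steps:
$S{\left(P,x \right)} = 2 - x$
$G{\left(Y,u \right)} = 4 u$
$H{\left(O,a \right)} = 15$ ($H{\left(O,a \right)} = \left(-5\right) \left(-3\right) = 15$)
$g{\left(B \right)} = - 9 \sqrt{5} \sqrt{B}$ ($g{\left(B \right)} = - 9 \sqrt{B + 4 B} = - 9 \sqrt{5 B} = - 9 \sqrt{5} \sqrt{B}$)
$\frac{1}{g{\left(H{\left(4,S{\left(1,0 \right)} \right)} \right)}} = \frac{1}{\left(-9\right) \sqrt{5} \sqrt{15}} = \frac{1}{\left(-45\right) \sqrt{3}} = - \frac{\sqrt{3}}{135}$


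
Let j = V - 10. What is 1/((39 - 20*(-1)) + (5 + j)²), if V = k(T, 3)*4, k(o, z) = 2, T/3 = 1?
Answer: 1/68 ≈ 0.014706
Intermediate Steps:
T = 3 (T = 3*1 = 3)
V = 8 (V = 2*4 = 8)
j = -2 (j = 8 - 10 = -2)
1/((39 - 20*(-1)) + (5 + j)²) = 1/((39 - 20*(-1)) + (5 - 2)²) = 1/((39 + 20) + 3²) = 1/(59 + 9) = 1/68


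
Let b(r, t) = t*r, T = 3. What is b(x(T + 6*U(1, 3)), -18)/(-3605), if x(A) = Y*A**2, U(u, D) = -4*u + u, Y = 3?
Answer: 2430/721 ≈ 3.3703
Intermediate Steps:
U(u, D) = -3*u
x(A) = 3*A**2
b(r, t) = r*t
b(x(T + 6*U(1, 3)), -18)/(-3605) = ((3*(3 + 6*(-3*1))**2)*(-18))/(-3605) = ((3*(3 + 6*(-3))**2)*(-18))*(-1/3605) = ((3*(3 - 18)**2)*(-18))*(-1/3605) = ((3*(-15)**2)*(-18))*(-1/3605) = ((3*225)*(-18))*(-1/3605) = (675*(-18))*(-1/3605) = -12150*(-1/3605) = 2430/721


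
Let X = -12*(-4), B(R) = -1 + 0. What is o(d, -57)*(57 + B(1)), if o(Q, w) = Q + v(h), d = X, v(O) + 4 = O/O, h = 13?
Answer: 2520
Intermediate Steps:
v(O) = -3 (v(O) = -4 + O/O = -4 + 1 = -3)
B(R) = -1
X = 48
d = 48
o(Q, w) = -3 + Q (o(Q, w) = Q - 3 = -3 + Q)
o(d, -57)*(57 + B(1)) = (-3 + 48)*(57 - 1) = 45*56 = 2520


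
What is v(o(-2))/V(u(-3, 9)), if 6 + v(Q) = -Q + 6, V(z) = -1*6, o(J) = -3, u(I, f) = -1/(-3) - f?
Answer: -½ ≈ -0.50000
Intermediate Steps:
u(I, f) = ⅓ - f (u(I, f) = -1*(-⅓) - f = ⅓ - f)
V(z) = -6
v(Q) = -Q (v(Q) = -6 + (-Q + 6) = -6 + (6 - Q) = -Q)
v(o(-2))/V(u(-3, 9)) = -1*(-3)/(-6) = 3*(-⅙) = -½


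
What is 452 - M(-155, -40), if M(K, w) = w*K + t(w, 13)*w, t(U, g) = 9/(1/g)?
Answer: -1068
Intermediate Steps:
t(U, g) = 9*g
M(K, w) = 117*w + K*w (M(K, w) = w*K + (9*13)*w = K*w + 117*w = 117*w + K*w)
452 - M(-155, -40) = 452 - (-40)*(117 - 155) = 452 - (-40)*(-38) = 452 - 1*1520 = 452 - 1520 = -1068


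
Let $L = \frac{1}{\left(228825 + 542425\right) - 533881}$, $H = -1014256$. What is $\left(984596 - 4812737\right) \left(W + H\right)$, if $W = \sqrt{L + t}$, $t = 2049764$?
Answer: $3882714978096 - \frac{1276047 \sqrt{115491989236337373}}{79123} \approx 3.8772 \cdot 10^{12}$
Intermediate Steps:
$L = \frac{1}{237369}$ ($L = \frac{1}{771250 - 533881} = \frac{1}{237369} \approx 4.2129 \cdot 10^{-6}$)
$W = \frac{\sqrt{115491989236337373}}{237369}$ ($W = \sqrt{\frac{1}{237369} + 2049764} = \sqrt{\frac{486550430917}{237369}} = \frac{\sqrt{115491989236337373}}{237369} \approx 1431.7$)
$\left(984596 - 4812737\right) \left(W + H\right) = \left(984596 - 4812737\right) \left(\frac{\sqrt{115491989236337373}}{237369} - 1014256\right) = - 3828141 \left(-1014256 + \frac{\sqrt{115491989236337373}}{237369}\right) = 3882714978096 - \frac{1276047 \sqrt{115491989236337373}}{79123}$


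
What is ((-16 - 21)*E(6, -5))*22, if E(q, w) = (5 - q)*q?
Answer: 4884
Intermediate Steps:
E(q, w) = q*(5 - q)
((-16 - 21)*E(6, -5))*22 = ((-16 - 21)*(6*(5 - 1*6)))*22 = -222*(5 - 6)*22 = -222*(-1)*22 = -37*(-6)*22 = 222*22 = 4884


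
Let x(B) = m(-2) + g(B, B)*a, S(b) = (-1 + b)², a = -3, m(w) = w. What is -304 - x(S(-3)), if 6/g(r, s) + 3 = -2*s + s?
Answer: -5756/19 ≈ -302.95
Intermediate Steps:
g(r, s) = 6/(-3 - s) (g(r, s) = 6/(-3 + (-2*s + s)) = 6/(-3 - s))
x(B) = -2 + 18/(3 + B) (x(B) = -2 - 6/(3 + B)*(-3) = -2 + 18/(3 + B))
-304 - x(S(-3)) = -304 - 2*(6 - (-1 - 3)²)/(3 + (-1 - 3)²) = -304 - 2*(6 - 1*(-4)²)/(3 + (-4)²) = -304 - 2*(6 - 1*16)/(3 + 16) = -304 - 2*(6 - 16)/19 = -304 - 2*(-10)/19 = -304 - 1*(-20/19) = -304 + 20/19 = -5756/19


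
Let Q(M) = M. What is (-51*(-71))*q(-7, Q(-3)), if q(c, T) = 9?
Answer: 32589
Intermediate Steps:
(-51*(-71))*q(-7, Q(-3)) = -51*(-71)*9 = 3621*9 = 32589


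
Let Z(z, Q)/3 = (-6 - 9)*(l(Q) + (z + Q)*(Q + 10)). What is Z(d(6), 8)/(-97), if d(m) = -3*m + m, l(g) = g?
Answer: -2880/97 ≈ -29.691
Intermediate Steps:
d(m) = -2*m
Z(z, Q) = -45*Q - 45*(10 + Q)*(Q + z) (Z(z, Q) = 3*((-6 - 9)*(Q + (z + Q)*(Q + 10))) = 3*(-15*(Q + (Q + z)*(10 + Q))) = 3*(-15*(Q + (10 + Q)*(Q + z))) = 3*(-15*Q - 15*(10 + Q)*(Q + z)) = -45*Q - 45*(10 + Q)*(Q + z))
Z(d(6), 8)/(-97) = (-495*8 - (-900)*6 - 45*8² - 45*8*(-2*6))/(-97) = (-3960 - 450*(-12) - 45*64 - 45*8*(-12))*(-1/97) = (-3960 + 5400 - 2880 + 4320)*(-1/97) = 2880*(-1/97) = -2880/97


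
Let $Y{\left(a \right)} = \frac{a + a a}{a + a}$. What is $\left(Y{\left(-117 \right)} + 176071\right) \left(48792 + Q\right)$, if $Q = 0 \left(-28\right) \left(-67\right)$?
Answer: $8588026296$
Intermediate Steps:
$Y{\left(a \right)} = \frac{a + a^{2}}{2 a}$
$Q = 0$ ($Q = 0 \left(-67\right) = 0$)
$\left(Y{\left(-117 \right)} + 176071\right) \left(48792 + Q\right) = \left(\left(\frac{1}{2} + \frac{1}{2} \left(-117\right)\right) + 176071\right) \left(48792 + 0\right) = \left(\left(\frac{1}{2} - \frac{117}{2}\right) + 176071\right) 48792 = \left(-58 + 176071\right) 48792 = 176013 \cdot 48792 = 8588026296$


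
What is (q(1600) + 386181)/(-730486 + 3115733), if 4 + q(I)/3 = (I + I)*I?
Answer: 15746169/2385247 ≈ 6.6015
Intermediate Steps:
q(I) = -12 + 6*I² (q(I) = -12 + 3*((I + I)*I) = -12 + 3*((2*I)*I) = -12 + 3*(2*I²) = -12 + 6*I²)
(q(1600) + 386181)/(-730486 + 3115733) = ((-12 + 6*1600²) + 386181)/(-730486 + 3115733) = ((-12 + 6*2560000) + 386181)/2385247 = ((-12 + 15360000) + 386181)*(1/2385247) = (15359988 + 386181)*(1/2385247) = 15746169*(1/2385247) = 15746169/2385247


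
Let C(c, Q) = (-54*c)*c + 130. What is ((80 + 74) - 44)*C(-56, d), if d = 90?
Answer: -18613540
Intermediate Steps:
C(c, Q) = 130 - 54*c² (C(c, Q) = -54*c² + 130 = 130 - 54*c²)
((80 + 74) - 44)*C(-56, d) = ((80 + 74) - 44)*(130 - 54*(-56)²) = (154 - 44)*(130 - 54*3136) = 110*(130 - 169344) = 110*(-169214) = -18613540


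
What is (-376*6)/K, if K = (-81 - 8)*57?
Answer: 752/1691 ≈ 0.44471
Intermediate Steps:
K = -5073 (K = -89*57 = -5073)
(-376*6)/K = -376*6/(-5073) = -2256*(-1/5073) = 752/1691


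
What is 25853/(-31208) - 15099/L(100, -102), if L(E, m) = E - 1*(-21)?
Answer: -474337805/3776168 ≈ -125.61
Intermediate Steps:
L(E, m) = 21 + E (L(E, m) = E + 21 = 21 + E)
25853/(-31208) - 15099/L(100, -102) = 25853/(-31208) - 15099/(21 + 100) = 25853*(-1/31208) - 15099/121 = -25853/31208 - 15099*1/121 = -25853/31208 - 15099/121 = -474337805/3776168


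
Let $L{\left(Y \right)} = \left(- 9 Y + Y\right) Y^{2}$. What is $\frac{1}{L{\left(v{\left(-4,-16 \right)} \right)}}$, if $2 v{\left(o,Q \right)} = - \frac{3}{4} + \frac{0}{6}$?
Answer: $\frac{64}{27} \approx 2.3704$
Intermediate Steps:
$v{\left(o,Q \right)} = - \frac{3}{8}$ ($v{\left(o,Q \right)} = \frac{- \frac{3}{4} + \frac{0}{6}}{2} = \frac{\left(-3\right) \frac{1}{4} + 0 \cdot \frac{1}{6}}{2} = \frac{- \frac{3}{4} + 0}{2} = \frac{1}{2} \left(- \frac{3}{4}\right) = - \frac{3}{8}$)
$L{\left(Y \right)} = - 8 Y^{3}$ ($L{\left(Y \right)} = - 8 Y Y^{2} = - 8 Y^{3}$)
$\frac{1}{L{\left(v{\left(-4,-16 \right)} \right)}} = \frac{1}{\left(-8\right) \left(- \frac{3}{8}\right)^{3}} = \frac{1}{\left(-8\right) \left(- \frac{27}{512}\right)} = \frac{1}{\frac{27}{64}} = \frac{64}{27}$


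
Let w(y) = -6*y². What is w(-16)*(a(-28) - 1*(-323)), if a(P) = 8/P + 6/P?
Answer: -495360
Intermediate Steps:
a(P) = 14/P
w(-16)*(a(-28) - 1*(-323)) = (-6*(-16)²)*(14/(-28) - 1*(-323)) = (-6*256)*(14*(-1/28) + 323) = -1536*(-½ + 323) = -1536*645/2 = -495360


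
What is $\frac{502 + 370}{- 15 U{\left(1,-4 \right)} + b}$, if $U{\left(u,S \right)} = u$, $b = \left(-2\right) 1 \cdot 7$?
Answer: $- \frac{872}{29} \approx -30.069$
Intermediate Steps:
$b = -14$ ($b = \left(-2\right) 7 = -14$)
$\frac{502 + 370}{- 15 U{\left(1,-4 \right)} + b} = \frac{502 + 370}{\left(-15\right) 1 - 14} = \frac{872}{-15 - 14} = \frac{872}{-29} = 872 \left(- \frac{1}{29}\right) = - \frac{872}{29}$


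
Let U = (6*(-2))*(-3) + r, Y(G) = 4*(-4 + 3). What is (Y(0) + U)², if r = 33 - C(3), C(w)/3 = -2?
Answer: 5041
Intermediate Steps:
Y(G) = -4 (Y(G) = 4*(-1) = -4)
C(w) = -6 (C(w) = 3*(-2) = -6)
r = 39 (r = 33 - 1*(-6) = 33 + 6 = 39)
U = 75 (U = (6*(-2))*(-3) + 39 = -12*(-3) + 39 = 36 + 39 = 75)
(Y(0) + U)² = (-4 + 75)² = 71² = 5041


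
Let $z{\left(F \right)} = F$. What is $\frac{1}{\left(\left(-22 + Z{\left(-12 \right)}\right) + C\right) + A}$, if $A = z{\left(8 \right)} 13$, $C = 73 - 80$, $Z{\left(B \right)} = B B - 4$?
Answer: $\frac{1}{215} \approx 0.0046512$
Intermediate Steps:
$Z{\left(B \right)} = -4 + B^{2}$ ($Z{\left(B \right)} = B^{2} - 4 = -4 + B^{2}$)
$C = -7$ ($C = 73 - 80 = -7$)
$A = 104$ ($A = 8 \cdot 13 = 104$)
$\frac{1}{\left(\left(-22 + Z{\left(-12 \right)}\right) + C\right) + A} = \frac{1}{\left(\left(-22 - \left(4 - \left(-12\right)^{2}\right)\right) - 7\right) + 104} = \frac{1}{\left(\left(-22 + \left(-4 + 144\right)\right) - 7\right) + 104} = \frac{1}{\left(\left(-22 + 140\right) - 7\right) + 104} = \frac{1}{\left(118 - 7\right) + 104} = \frac{1}{111 + 104} = \frac{1}{215}$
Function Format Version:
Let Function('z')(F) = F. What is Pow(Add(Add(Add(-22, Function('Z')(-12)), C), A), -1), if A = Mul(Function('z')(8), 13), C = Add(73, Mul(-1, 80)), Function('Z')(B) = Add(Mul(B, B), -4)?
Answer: Rational(1, 215) ≈ 0.0046512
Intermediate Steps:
Function('Z')(B) = Add(-4, Pow(B, 2)) (Function('Z')(B) = Add(Pow(B, 2), -4) = Add(-4, Pow(B, 2)))
C = -7 (C = Add(73, -80) = -7)
A = 104 (A = Mul(8, 13) = 104)
Pow(Add(Add(Add(-22, Function('Z')(-12)), C), A), -1) = Pow(Add(Add(Add(-22, Add(-4, Pow(-12, 2))), -7), 104), -1) = Pow(Add(Add(Add(-22, Add(-4, 144)), -7), 104), -1) = Pow(Add(Add(Add(-22, 140), -7), 104), -1) = Pow(Add(Add(118, -7), 104), -1) = Pow(Add(111, 104), -1) = Pow(215, -1) = Rational(1, 215)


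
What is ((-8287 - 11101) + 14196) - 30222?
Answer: -35414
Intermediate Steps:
((-8287 - 11101) + 14196) - 30222 = (-19388 + 14196) - 30222 = -5192 - 30222 = -35414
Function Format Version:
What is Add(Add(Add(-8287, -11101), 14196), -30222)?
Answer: -35414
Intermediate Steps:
Add(Add(Add(-8287, -11101), 14196), -30222) = Add(Add(-19388, 14196), -30222) = Add(-5192, -30222) = -35414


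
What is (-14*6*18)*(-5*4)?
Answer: 30240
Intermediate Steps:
(-14*6*18)*(-5*4) = -84*18*(-20) = -1512*(-20) = 30240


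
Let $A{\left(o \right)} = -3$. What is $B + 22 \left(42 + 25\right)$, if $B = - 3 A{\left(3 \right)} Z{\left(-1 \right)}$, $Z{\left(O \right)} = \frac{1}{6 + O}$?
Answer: $\frac{7379}{5} \approx 1475.8$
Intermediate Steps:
$B = \frac{9}{5}$ ($B = \frac{\left(-3\right) \left(-3\right)}{6 - 1} = \frac{9}{5} \approx 1.8$)
$B + 22 \left(42 + 25\right) = \frac{9}{5} + 22 \left(42 + 25\right) = \frac{9}{5} + 22 \cdot 67 = \frac{9}{5} + 1474 = \frac{7379}{5}$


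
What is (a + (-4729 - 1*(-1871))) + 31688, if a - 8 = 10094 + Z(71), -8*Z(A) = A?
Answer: 311385/8 ≈ 38923.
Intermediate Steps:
Z(A) = -A/8
a = 80745/8 (a = 8 + (10094 - ⅛*71) = 8 + (10094 - 71/8) = 8 + 80681/8 = 80745/8 ≈ 10093.)
(a + (-4729 - 1*(-1871))) + 31688 = (80745/8 + (-4729 - 1*(-1871))) + 31688 = (80745/8 + (-4729 + 1871)) + 31688 = (80745/8 - 2858) + 31688 = 57881/8 + 31688 = 311385/8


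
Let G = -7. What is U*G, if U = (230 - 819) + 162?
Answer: 2989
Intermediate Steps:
U = -427 (U = -589 + 162 = -427)
U*G = -427*(-7) = 2989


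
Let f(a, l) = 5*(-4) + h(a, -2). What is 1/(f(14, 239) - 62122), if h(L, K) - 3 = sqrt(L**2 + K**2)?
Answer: -62139/3861255121 - 10*sqrt(2)/3861255121 ≈ -1.6097e-5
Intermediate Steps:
h(L, K) = 3 + sqrt(K**2 + L**2) (h(L, K) = 3 + sqrt(L**2 + K**2) = 3 + sqrt(K**2 + L**2))
f(a, l) = -17 + sqrt(4 + a**2) (f(a, l) = 5*(-4) + (3 + sqrt((-2)**2 + a**2)) = -20 + (3 + sqrt(4 + a**2)) = -17 + sqrt(4 + a**2))
1/(f(14, 239) - 62122) = 1/((-17 + sqrt(4 + 14**2)) - 62122) = 1/((-17 + sqrt(4 + 196)) - 62122) = 1/((-17 + sqrt(200)) - 62122) = 1/((-17 + 10*sqrt(2)) - 62122) = 1/(-62139 + 10*sqrt(2))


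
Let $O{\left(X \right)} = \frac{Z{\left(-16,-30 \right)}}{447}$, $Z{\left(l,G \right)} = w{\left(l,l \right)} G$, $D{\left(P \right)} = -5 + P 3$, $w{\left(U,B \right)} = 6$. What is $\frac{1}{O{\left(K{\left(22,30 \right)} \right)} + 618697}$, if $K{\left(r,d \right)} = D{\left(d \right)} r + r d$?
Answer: $\frac{149}{92185793} \approx 1.6163 \cdot 10^{-6}$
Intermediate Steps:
$D{\left(P \right)} = -5 + 3 P$
$Z{\left(l,G \right)} = 6 G$
$K{\left(r,d \right)} = d r + r \left(-5 + 3 d\right)$ ($K{\left(r,d \right)} = \left(-5 + 3 d\right) r + r d = r \left(-5 + 3 d\right) + d r = d r + r \left(-5 + 3 d\right)$)
$O{\left(X \right)} = - \frac{60}{149}$ ($O{\left(X \right)} = \frac{6 \left(-30\right)}{447} = \left(-180\right) \frac{1}{447} = - \frac{60}{149}$)
$\frac{1}{O{\left(K{\left(22,30 \right)} \right)} + 618697} = \frac{1}{- \frac{60}{149} + 618697} = \frac{1}{\frac{92185793}{149}} = \frac{149}{92185793}$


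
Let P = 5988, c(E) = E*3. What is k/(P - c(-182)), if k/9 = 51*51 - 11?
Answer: 1295/363 ≈ 3.5675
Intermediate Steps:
c(E) = 3*E
k = 23310 (k = 9*(51*51 - 11) = 9*(2601 - 11) = 9*2590 = 23310)
k/(P - c(-182)) = 23310/(5988 - 3*(-182)) = 23310/(5988 - 1*(-546)) = 23310/(5988 + 546) = 23310/6534 = 23310*(1/6534) = 1295/363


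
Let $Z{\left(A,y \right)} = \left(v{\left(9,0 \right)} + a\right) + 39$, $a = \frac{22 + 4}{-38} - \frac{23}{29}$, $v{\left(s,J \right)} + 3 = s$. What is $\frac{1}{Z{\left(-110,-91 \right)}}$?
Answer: $\frac{551}{23981} \approx 0.022977$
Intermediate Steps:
$v{\left(s,J \right)} = -3 + s$
$a = - \frac{814}{551}$ ($a = 26 \left(- \frac{1}{38}\right) - \frac{23}{29} = - \frac{13}{19} - \frac{23}{29} = - \frac{814}{551} \approx -1.4773$)
$Z{\left(A,y \right)} = \frac{23981}{551}$ ($Z{\left(A,y \right)} = \left(\left(-3 + 9\right) - \frac{814}{551}\right) + 39 = \left(6 - \frac{814}{551}\right) + 39 = \frac{2492}{551} + 39 = \frac{23981}{551}$)
$\frac{1}{Z{\left(-110,-91 \right)}} = \frac{1}{\frac{23981}{551}} = \frac{551}{23981}$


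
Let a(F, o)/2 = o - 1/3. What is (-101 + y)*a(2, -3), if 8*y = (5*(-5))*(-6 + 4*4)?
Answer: 2645/3 ≈ 881.67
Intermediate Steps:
y = -125/4 (y = ((5*(-5))*(-6 + 4*4))/8 = (-25*(-6 + 16))/8 = (-25*10)/8 = (⅛)*(-250) = -125/4 ≈ -31.250)
a(F, o) = -⅔ + 2*o (a(F, o) = 2*(o - 1/3) = 2*(o - 1*⅓) = 2*(o - ⅓) = 2*(-⅓ + o) = -⅔ + 2*o)
(-101 + y)*a(2, -3) = (-101 - 125/4)*(-⅔ + 2*(-3)) = -529*(-⅔ - 6)/4 = -529/4*(-20/3) = 2645/3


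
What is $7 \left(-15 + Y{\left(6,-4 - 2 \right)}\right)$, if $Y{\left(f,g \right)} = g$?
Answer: $-147$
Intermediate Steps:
$7 \left(-15 + Y{\left(6,-4 - 2 \right)}\right) = 7 \left(-15 - 6\right) = 7 \left(-21\right) = -147$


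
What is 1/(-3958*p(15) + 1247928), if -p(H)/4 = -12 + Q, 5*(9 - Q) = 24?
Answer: 5/5622192 ≈ 8.8933e-7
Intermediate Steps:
Q = 21/5 (Q = 9 - 1/5*24 = 9 - 24/5 = 21/5 ≈ 4.2000)
p(H) = 156/5 (p(H) = -4*(-12 + 21/5) = -4*(-39/5) = 156/5)
1/(-3958*p(15) + 1247928) = 1/(-3958*156/5 + 1247928) = 1/(-617448/5 + 1247928) = 1/(5622192/5) = 5/5622192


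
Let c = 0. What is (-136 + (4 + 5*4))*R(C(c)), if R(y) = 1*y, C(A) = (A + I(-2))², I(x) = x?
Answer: -448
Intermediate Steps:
C(A) = (-2 + A)² (C(A) = (A - 2)² = (-2 + A)²)
R(y) = y
(-136 + (4 + 5*4))*R(C(c)) = (-136 + (4 + 5*4))*(-2 + 0)² = (-136 + (4 + 20))*(-2)² = (-136 + 24)*4 = -112*4 = -448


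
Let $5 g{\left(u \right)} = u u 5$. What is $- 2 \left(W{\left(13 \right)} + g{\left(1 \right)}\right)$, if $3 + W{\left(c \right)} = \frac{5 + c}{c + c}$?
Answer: $\frac{34}{13} \approx 2.6154$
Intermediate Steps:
$g{\left(u \right)} = u^{2}$ ($g{\left(u \right)} = \frac{u u 5}{5} = \frac{u^{2} \cdot 5}{5} = \frac{5 u^{2}}{5} = u^{2}$)
$W{\left(c \right)} = -3 + \frac{5 + c}{2 c}$ ($W{\left(c \right)} = -3 + \frac{5 + c}{c + c} = -3 + \frac{5 + c}{2 c}$)
$- 2 \left(W{\left(13 \right)} + g{\left(1 \right)}\right) = - 2 \left(\frac{5 \left(1 - 13\right)}{2 \cdot 13} + 1^{2}\right) = - 2 \left(\frac{5}{2} \cdot \frac{1}{13} \left(1 - 13\right) + 1\right) = - 2 \left(\frac{5}{2} \cdot \frac{1}{13} \left(-12\right) + 1\right) = - 2 \left(- \frac{30}{13} + 1\right) = \left(-2\right) \left(- \frac{17}{13}\right) = \frac{34}{13}$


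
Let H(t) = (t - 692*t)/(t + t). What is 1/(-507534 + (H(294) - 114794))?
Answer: -2/1245347 ≈ -1.6060e-6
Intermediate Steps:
H(t) = -691/2 (H(t) = (-691*t)/((2*t)) = (-691*t)*(1/(2*t)) = -691/2)
1/(-507534 + (H(294) - 114794)) = 1/(-507534 + (-691/2 - 114794)) = 1/(-507534 - 230279/2) = 1/(-1245347/2) = -2/1245347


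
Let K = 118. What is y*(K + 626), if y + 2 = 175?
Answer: 128712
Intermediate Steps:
y = 173 (y = -2 + 175 = 173)
y*(K + 626) = 173*(118 + 626) = 173*744 = 128712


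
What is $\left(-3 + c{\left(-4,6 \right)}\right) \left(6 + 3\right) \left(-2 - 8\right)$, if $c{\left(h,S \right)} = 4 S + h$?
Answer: $-1530$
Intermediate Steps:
$c{\left(h,S \right)} = h + 4 S$
$\left(-3 + c{\left(-4,6 \right)}\right) \left(6 + 3\right) \left(-2 - 8\right) = \left(-3 + \left(-4 + 4 \cdot 6\right)\right) \left(6 + 3\right) \left(-2 - 8\right) = \left(-3 + \left(-4 + 24\right)\right) 9 \left(-2 - 8\right) = \left(-3 + 20\right) 9 \left(-10\right) = 17 \cdot 9 \left(-10\right) = 153 \left(-10\right) = -1530$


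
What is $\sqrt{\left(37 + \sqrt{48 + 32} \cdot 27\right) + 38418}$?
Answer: $\sqrt{38455 + 108 \sqrt{5}} \approx 196.71$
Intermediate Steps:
$\sqrt{\left(37 + \sqrt{48 + 32} \cdot 27\right) + 38418} = \sqrt{\left(37 + \sqrt{80} \cdot 27\right) + 38418} = \sqrt{\left(37 + 4 \sqrt{5} \cdot 27\right) + 38418} = \sqrt{\left(37 + 108 \sqrt{5}\right) + 38418} = \sqrt{38455 + 108 \sqrt{5}}$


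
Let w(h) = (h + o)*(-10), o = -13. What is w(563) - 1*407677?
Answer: -413177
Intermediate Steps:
w(h) = 130 - 10*h (w(h) = (h - 13)*(-10) = (-13 + h)*(-10) = 130 - 10*h)
w(563) - 1*407677 = (130 - 10*563) - 1*407677 = (130 - 5630) - 407677 = -5500 - 407677 = -413177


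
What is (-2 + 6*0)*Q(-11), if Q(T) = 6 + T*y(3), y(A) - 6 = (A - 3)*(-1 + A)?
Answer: 120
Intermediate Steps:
y(A) = 6 + (-1 + A)*(-3 + A) (y(A) = 6 + (A - 3)*(-1 + A) = 6 + (-3 + A)*(-1 + A) = 6 + (-1 + A)*(-3 + A))
Q(T) = 6 + 6*T (Q(T) = 6 + T*(9 + 3**2 - 4*3) = 6 + T*(9 + 9 - 12) = 6 + T*6 = 6 + 6*T)
(-2 + 6*0)*Q(-11) = (-2 + 6*0)*(6 + 6*(-11)) = (-2 + 0)*(6 - 66) = -2*(-60) = 120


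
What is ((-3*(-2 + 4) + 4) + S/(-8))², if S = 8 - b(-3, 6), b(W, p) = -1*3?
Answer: 729/64 ≈ 11.391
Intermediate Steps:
b(W, p) = -3
S = 11 (S = 8 - 1*(-3) = 8 + 3 = 11)
((-3*(-2 + 4) + 4) + S/(-8))² = ((-3*(-2 + 4) + 4) + 11/(-8))² = ((-3*2 + 4) + 11*(-⅛))² = ((-6 + 4) - 11/8)² = (-2 - 11/8)² = (-27/8)² = 729/64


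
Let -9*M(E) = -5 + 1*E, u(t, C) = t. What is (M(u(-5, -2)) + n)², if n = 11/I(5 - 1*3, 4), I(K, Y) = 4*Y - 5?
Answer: 361/81 ≈ 4.4568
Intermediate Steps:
I(K, Y) = -5 + 4*Y
M(E) = 5/9 - E/9 (M(E) = -(-5 + 1*E)/9 = -(-5 + E)/9 = 5/9 - E/9)
n = 1 (n = 11/(-5 + 4*4) = 11/(-5 + 16) = 11/11 = 11*(1/11) = 1)
(M(u(-5, -2)) + n)² = ((5/9 - ⅑*(-5)) + 1)² = ((5/9 + 5/9) + 1)² = (10/9 + 1)² = (19/9)² = 361/81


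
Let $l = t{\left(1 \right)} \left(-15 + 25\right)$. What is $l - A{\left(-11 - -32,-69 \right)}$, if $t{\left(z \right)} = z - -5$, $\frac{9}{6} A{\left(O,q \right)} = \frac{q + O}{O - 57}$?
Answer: $\frac{532}{9} \approx 59.111$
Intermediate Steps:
$A{\left(O,q \right)} = \frac{2 \left(O + q\right)}{3 \left(-57 + O\right)}$ ($A{\left(O,q \right)} = \frac{2 \frac{q + O}{O - 57}}{3} = \frac{2 \frac{O + q}{-57 + O}}{3} = \frac{2 \left(O + q\right)}{3 \left(-57 + O\right)}$)
$t{\left(z \right)} = 5 + z$ ($t{\left(z \right)} = z + 5 = 5 + z$)
$l = 60$ ($l = \left(5 + 1\right) \left(-15 + 25\right) = 6 \cdot 10 = 60$)
$l - A{\left(-11 - -32,-69 \right)} = 60 - \frac{2 \left(\left(-11 - -32\right) - 69\right)}{3 \left(-57 - -21\right)} = 60 - \frac{2 \left(\left(-11 + 32\right) - 69\right)}{3 \left(-57 + \left(-11 + 32\right)\right)} = 60 - \frac{2 \left(21 - 69\right)}{3 \left(-57 + 21\right)} = 60 - \frac{2}{3} \frac{1}{-36} \left(-48\right) = 60 - \frac{2}{3} \left(- \frac{1}{36}\right) \left(-48\right) = 60 - \frac{8}{9} = \frac{532}{9}$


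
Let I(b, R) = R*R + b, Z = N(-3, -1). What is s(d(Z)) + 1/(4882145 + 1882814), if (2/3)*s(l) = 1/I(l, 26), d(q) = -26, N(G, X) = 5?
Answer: 20296177/8794446700 ≈ 0.0023078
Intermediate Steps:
Z = 5
I(b, R) = b + R**2 (I(b, R) = R**2 + b = b + R**2)
s(l) = 3/(2*(676 + l)) (s(l) = 3/(2*(l + 26**2)) = 3/(2*(l + 676)) = 3/(2*(676 + l)))
s(d(Z)) + 1/(4882145 + 1882814) = 3/(2*(676 - 26)) + 1/(4882145 + 1882814) = (3/2)/650 + 1/6764959 = (3/2)*(1/650) + 1/6764959 = 3/1300 + 1/6764959 = 20296177/8794446700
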